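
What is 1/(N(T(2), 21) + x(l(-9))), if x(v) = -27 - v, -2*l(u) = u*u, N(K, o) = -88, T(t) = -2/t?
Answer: -2/149 ≈ -0.013423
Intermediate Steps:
l(u) = -u²/2 (l(u) = -u*u/2 = -u²/2)
1/(N(T(2), 21) + x(l(-9))) = 1/(-88 + (-27 - (-1)*(-9)²/2)) = 1/(-88 + (-27 - (-1)*81/2)) = 1/(-88 + (-27 - 1*(-81/2))) = 1/(-88 + (-27 + 81/2)) = 1/(-88 + 27/2) = 1/(-149/2) = -2/149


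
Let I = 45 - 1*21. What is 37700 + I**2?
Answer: 38276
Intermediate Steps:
I = 24 (I = 45 - 21 = 24)
37700 + I**2 = 37700 + 24**2 = 37700 + 576 = 38276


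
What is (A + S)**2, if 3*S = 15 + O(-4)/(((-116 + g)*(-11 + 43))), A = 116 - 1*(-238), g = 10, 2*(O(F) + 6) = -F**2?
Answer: 3336463906801/25887744 ≈ 1.2888e+5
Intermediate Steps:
O(F) = -6 - F**2/2 (O(F) = -6 + (-F**2)/2 = -6 - F**2/2)
A = 354 (A = 116 + 238 = 354)
S = 25447/5088 (S = (15 + (-6 - 1/2*(-4)**2)/(((-116 + 10)*(-11 + 43))))/3 = (15 + (-6 - 1/2*16)/((-106*32)))/3 = (15 + (-6 - 8)/(-3392))/3 = (15 - 14*(-1/3392))/3 = (15 + 7/1696)/3 = (1/3)*(25447/1696) = 25447/5088 ≈ 5.0014)
(A + S)**2 = (354 + 25447/5088)**2 = (1826599/5088)**2 = 3336463906801/25887744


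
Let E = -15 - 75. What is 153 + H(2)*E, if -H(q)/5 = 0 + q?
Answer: 1053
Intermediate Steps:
H(q) = -5*q (H(q) = -5*(0 + q) = -5*q)
E = -90
153 + H(2)*E = 153 - 5*2*(-90) = 153 - 10*(-90) = 153 + 900 = 1053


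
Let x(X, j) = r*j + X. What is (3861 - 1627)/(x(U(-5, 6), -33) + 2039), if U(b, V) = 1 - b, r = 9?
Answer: 1117/874 ≈ 1.2780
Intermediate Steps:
x(X, j) = X + 9*j (x(X, j) = 9*j + X = X + 9*j)
(3861 - 1627)/(x(U(-5, 6), -33) + 2039) = (3861 - 1627)/(((1 - 1*(-5)) + 9*(-33)) + 2039) = 2234/(((1 + 5) - 297) + 2039) = 2234/((6 - 297) + 2039) = 2234/(-291 + 2039) = 2234/1748 = 2234*(1/1748) = 1117/874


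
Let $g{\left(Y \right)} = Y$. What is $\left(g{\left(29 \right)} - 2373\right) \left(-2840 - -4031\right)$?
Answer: $-2791704$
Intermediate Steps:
$\left(g{\left(29 \right)} - 2373\right) \left(-2840 - -4031\right) = \left(29 - 2373\right) \left(-2840 - -4031\right) = - 2344 \left(-2840 + 4031\right) = \left(-2344\right) 1191 = -2791704$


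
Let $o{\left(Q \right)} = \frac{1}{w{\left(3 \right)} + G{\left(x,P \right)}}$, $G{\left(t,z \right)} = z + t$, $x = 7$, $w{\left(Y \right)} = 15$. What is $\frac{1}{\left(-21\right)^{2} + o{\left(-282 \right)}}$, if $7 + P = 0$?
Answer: $\frac{15}{6616} \approx 0.0022672$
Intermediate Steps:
$P = -7$ ($P = -7 + 0 = -7$)
$G{\left(t,z \right)} = t + z$
$o{\left(Q \right)} = \frac{1}{15}$ ($o{\left(Q \right)} = \frac{1}{15 + \left(7 - 7\right)} = \frac{1}{15 + 0} = \frac{1}{15}$)
$\frac{1}{\left(-21\right)^{2} + o{\left(-282 \right)}} = \frac{1}{\left(-21\right)^{2} + \frac{1}{15}} = \frac{1}{441 + \frac{1}{15}} = \frac{1}{\frac{6616}{15}} = \frac{15}{6616}$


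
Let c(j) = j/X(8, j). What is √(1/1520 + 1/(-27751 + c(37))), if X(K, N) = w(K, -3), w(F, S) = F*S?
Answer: √39837238291895/253103180 ≈ 0.024937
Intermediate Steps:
X(K, N) = -3*K (X(K, N) = K*(-3) = -3*K)
c(j) = -j/24 (c(j) = j/((-3*8)) = j/(-24) = j*(-1/24) = -j/24)
√(1/1520 + 1/(-27751 + c(37))) = √(1/1520 + 1/(-27751 - 1/24*37)) = √(1/1520 + 1/(-27751 - 37/24)) = √(1/1520 + 1/(-666061/24)) = √(1/1520 - 24/666061) = √(629581/1012412720) = √39837238291895/253103180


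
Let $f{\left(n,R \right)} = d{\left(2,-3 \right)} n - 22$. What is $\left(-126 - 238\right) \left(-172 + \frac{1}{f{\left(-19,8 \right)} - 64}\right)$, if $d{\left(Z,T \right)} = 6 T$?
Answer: $\frac{4006821}{64} \approx 62607.0$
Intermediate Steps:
$f{\left(n,R \right)} = -22 - 18 n$ ($f{\left(n,R \right)} = 6 \left(-3\right) n - 22 = - 18 n - 22 = -22 - 18 n$)
$\left(-126 - 238\right) \left(-172 + \frac{1}{f{\left(-19,8 \right)} - 64}\right) = \left(-126 - 238\right) \left(-172 + \frac{1}{\left(-22 - -342\right) - 64}\right) = - 364 \left(-172 + \frac{1}{\left(-22 + 342\right) - 64}\right) = - 364 \left(-172 + \frac{1}{320 - 64}\right) = - 364 \left(-172 + \frac{1}{256}\right) = \left(-364\right) \left(- \frac{44031}{256}\right) = \frac{4006821}{64}$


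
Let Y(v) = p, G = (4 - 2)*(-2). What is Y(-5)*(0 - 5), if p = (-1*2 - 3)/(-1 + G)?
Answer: -5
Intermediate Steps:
G = -4 (G = 2*(-2) = -4)
p = 1 (p = (-1*2 - 3)/(-1 - 4) = (-2 - 3)/(-5) = -5*(-⅕) = 1)
Y(v) = 1
Y(-5)*(0 - 5) = 1*(0 - 5) = 1*(-5) = -5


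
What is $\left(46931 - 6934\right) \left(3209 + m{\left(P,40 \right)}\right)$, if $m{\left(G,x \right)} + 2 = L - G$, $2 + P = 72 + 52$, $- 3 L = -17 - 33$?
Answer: $\frac{372172085}{3} \approx 1.2406 \cdot 10^{8}$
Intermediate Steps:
$L = \frac{50}{3}$ ($L = - \frac{-17 - 33}{3} = \left(- \frac{1}{3}\right) \left(-50\right) = \frac{50}{3} \approx 16.667$)
$P = 122$ ($P = -2 + \left(72 + 52\right) = -2 + 124 = 122$)
$m{\left(G,x \right)} = \frac{44}{3} - G$ ($m{\left(G,x \right)} = -2 - \left(- \frac{50}{3} + G\right) = \frac{44}{3} - G$)
$\left(46931 - 6934\right) \left(3209 + m{\left(P,40 \right)}\right) = \left(46931 - 6934\right) \left(3209 + \left(\frac{44}{3} - 122\right)\right) = 39997 \left(3209 + \left(\frac{44}{3} - 122\right)\right) = 39997 \left(3209 - \frac{322}{3}\right) = 39997 \cdot \frac{9305}{3} = \frac{372172085}{3}$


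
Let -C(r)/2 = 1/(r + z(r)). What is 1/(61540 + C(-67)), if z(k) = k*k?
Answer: 2211/136064939 ≈ 1.6250e-5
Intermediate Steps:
z(k) = k²
C(r) = -2/(r + r²)
1/(61540 + C(-67)) = 1/(61540 - 2/(-67*(1 - 67))) = 1/(61540 - 2*(-1/67)/(-66)) = 1/(61540 - 2*(-1/67)*(-1/66)) = 1/(61540 - 1/2211) = 1/(136064939/2211) = 2211/136064939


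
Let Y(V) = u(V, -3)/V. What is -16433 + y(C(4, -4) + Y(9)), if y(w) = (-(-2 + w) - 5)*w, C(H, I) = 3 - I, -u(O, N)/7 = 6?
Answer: -148009/9 ≈ -16445.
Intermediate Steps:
u(O, N) = -42 (u(O, N) = -7*6 = -42)
Y(V) = -42/V
y(w) = w*(-3 - w) (y(w) = ((2 - w) - 5)*w = (-3 - w)*w = w*(-3 - w))
-16433 + y(C(4, -4) + Y(9)) = -16433 - ((3 - 1*(-4)) - 42/9)*(3 + ((3 - 1*(-4)) - 42/9)) = -16433 - ((3 + 4) - 42*1/9)*(3 + ((3 + 4) - 42*1/9)) = -16433 - (7 - 14/3)*(3 + (7 - 14/3)) = -16433 - 1*7/3*(3 + 7/3) = -16433 - 1*7/3*16/3 = -16433 - 112/9 = -148009/9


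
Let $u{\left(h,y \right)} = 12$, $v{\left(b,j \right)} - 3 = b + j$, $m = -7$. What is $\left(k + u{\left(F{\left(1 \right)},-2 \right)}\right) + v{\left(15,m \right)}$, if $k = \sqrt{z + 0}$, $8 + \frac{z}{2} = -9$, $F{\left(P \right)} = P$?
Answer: $23 + i \sqrt{34} \approx 23.0 + 5.831 i$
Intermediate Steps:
$z = -34$ ($z = -16 + 2 \left(-9\right) = -16 - 18 = -34$)
$v{\left(b,j \right)} = 3 + b + j$ ($v{\left(b,j \right)} = 3 + \left(b + j\right) = 3 + b + j$)
$k = i \sqrt{34}$ ($k = \sqrt{-34 + 0} = \sqrt{-34} = i \sqrt{34} \approx 5.8309 i$)
$\left(k + u{\left(F{\left(1 \right)},-2 \right)}\right) + v{\left(15,m \right)} = \left(i \sqrt{34} + 12\right) + \left(3 + 15 - 7\right) = \left(12 + i \sqrt{34}\right) + 11 = 23 + i \sqrt{34}$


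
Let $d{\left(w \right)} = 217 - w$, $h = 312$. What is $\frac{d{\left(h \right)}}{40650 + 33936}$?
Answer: $- \frac{95}{74586} \approx -0.0012737$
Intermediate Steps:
$\frac{d{\left(h \right)}}{40650 + 33936} = \frac{217 - 312}{40650 + 33936} = \frac{217 - 312}{74586} = \left(-95\right) \frac{1}{74586} = - \frac{95}{74586}$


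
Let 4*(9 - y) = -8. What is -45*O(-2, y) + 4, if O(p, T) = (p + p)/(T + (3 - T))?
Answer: 64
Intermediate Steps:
y = 11 (y = 9 - ¼*(-8) = 9 + 2 = 11)
O(p, T) = 2*p/3 (O(p, T) = (2*p)/3 = (2*p)*(⅓) = 2*p/3)
-45*O(-2, y) + 4 = -30*(-2) + 4 = -45*(-4/3) + 4 = 60 + 4 = 64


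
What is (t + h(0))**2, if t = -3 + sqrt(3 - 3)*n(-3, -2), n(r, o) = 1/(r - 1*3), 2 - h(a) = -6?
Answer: 25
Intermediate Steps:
h(a) = 8 (h(a) = 2 - 1*(-6) = 2 + 6 = 8)
n(r, o) = 1/(-3 + r) (n(r, o) = 1/(r - 3) = 1/(-3 + r))
t = -3 (t = -3 + sqrt(3 - 3)/(-3 - 3) = -3 + sqrt(0)/(-6) = -3 + 0*(-1/6) = -3 + 0 = -3)
(t + h(0))**2 = (-3 + 8)**2 = 5**2 = 25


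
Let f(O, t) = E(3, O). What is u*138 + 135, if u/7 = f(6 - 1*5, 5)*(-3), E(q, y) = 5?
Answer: -14355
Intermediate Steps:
f(O, t) = 5
u = -105 (u = 7*(5*(-3)) = 7*(-15) = -105)
u*138 + 135 = -105*138 + 135 = -14490 + 135 = -14355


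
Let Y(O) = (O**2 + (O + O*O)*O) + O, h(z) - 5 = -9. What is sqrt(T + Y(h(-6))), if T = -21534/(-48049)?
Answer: I*sqrt(82078743270)/48049 ≈ 5.9625*I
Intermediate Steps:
h(z) = -4 (h(z) = 5 - 9 = -4)
Y(O) = O + O**2 + O*(O + O**2) (Y(O) = (O**2 + (O + O**2)*O) + O = (O**2 + O*(O + O**2)) + O = O + O**2 + O*(O + O**2))
T = 21534/48049 (T = -21534*(-1/48049) = 21534/48049 ≈ 0.44817)
sqrt(T + Y(h(-6))) = sqrt(21534/48049 - 4*(1 + (-4)**2 + 2*(-4))) = sqrt(21534/48049 - 4*(1 + 16 - 8)) = sqrt(21534/48049 - 4*9) = sqrt(21534/48049 - 36) = sqrt(-1708230/48049) = I*sqrt(82078743270)/48049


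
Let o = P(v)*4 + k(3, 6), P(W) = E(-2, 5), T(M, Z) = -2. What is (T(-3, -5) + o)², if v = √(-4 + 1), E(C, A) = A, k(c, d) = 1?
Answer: 361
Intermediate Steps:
v = I*√3 (v = √(-3) = I*√3 ≈ 1.732*I)
P(W) = 5
o = 21 (o = 5*4 + 1 = 20 + 1 = 21)
(T(-3, -5) + o)² = (-2 + 21)² = 19² = 361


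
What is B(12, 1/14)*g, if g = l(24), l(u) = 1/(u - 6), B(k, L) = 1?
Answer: 1/18 ≈ 0.055556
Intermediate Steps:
l(u) = 1/(-6 + u)
g = 1/18 (g = 1/(-6 + 24) = 1/18 ≈ 0.055556)
B(12, 1/14)*g = 1*(1/18) = 1/18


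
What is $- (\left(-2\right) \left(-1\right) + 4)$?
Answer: $-6$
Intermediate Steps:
$- (\left(-2\right) \left(-1\right) + 4) = - (2 + 4) = \left(-1\right) 6 = -6$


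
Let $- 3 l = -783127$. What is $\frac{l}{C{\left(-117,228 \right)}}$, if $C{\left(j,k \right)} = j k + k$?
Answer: $- \frac{783127}{79344} \approx -9.87$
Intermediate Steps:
$l = \frac{783127}{3}$ ($l = \left(- \frac{1}{3}\right) \left(-783127\right) = \frac{783127}{3} \approx 2.6104 \cdot 10^{5}$)
$C{\left(j,k \right)} = k + j k$
$\frac{l}{C{\left(-117,228 \right)}} = \frac{783127}{3 \cdot 228 \left(1 - 117\right)} = \frac{783127}{3 \cdot 228 \left(-116\right)} = \frac{783127}{3 \left(-26448\right)} = \frac{783127}{3} \left(- \frac{1}{26448}\right) = - \frac{783127}{79344}$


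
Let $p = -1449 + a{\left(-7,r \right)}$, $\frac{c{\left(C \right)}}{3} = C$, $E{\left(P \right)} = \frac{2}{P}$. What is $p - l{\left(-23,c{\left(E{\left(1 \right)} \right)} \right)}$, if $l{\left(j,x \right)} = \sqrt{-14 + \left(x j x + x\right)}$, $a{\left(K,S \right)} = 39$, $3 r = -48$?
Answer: $-1410 - 2 i \sqrt{209} \approx -1410.0 - 28.914 i$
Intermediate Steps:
$r = -16$ ($r = \frac{1}{3} \left(-48\right) = -16$)
$c{\left(C \right)} = 3 C$
$l{\left(j,x \right)} = \sqrt{-14 + x + j x^{2}}$ ($l{\left(j,x \right)} = \sqrt{-14 + \left(j x x + x\right)} = \sqrt{-14 + \left(j x^{2} + x\right)} = \sqrt{-14 + \left(x + j x^{2}\right)} = \sqrt{-14 + x + j x^{2}}$)
$p = -1410$ ($p = -1449 + 39 = -1410$)
$p - l{\left(-23,c{\left(E{\left(1 \right)} \right)} \right)} = -1410 - \sqrt{-14 + 3 \cdot \frac{2}{1} - 23 \left(3 \cdot \frac{2}{1}\right)^{2}} = -1410 - \sqrt{-14 + 3 \cdot 2 \cdot 1 - 23 \left(3 \cdot 2 \cdot 1\right)^{2}} = -1410 - \sqrt{-14 + 3 \cdot 2 - 23 \left(3 \cdot 2\right)^{2}} = -1410 - \sqrt{-14 + 6 - 23 \cdot 6^{2}} = -1410 - \sqrt{-14 + 6 - 828} = -1410 - \sqrt{-836} = -1410 - 2 i \sqrt{209}$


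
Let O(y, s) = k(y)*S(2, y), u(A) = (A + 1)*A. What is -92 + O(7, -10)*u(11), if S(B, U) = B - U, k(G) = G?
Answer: -4712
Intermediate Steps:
u(A) = A*(1 + A) (u(A) = (1 + A)*A = A*(1 + A))
O(y, s) = y*(2 - y)
-92 + O(7, -10)*u(11) = -92 + (7*(2 - 1*7))*(11*(1 + 11)) = -92 + (7*(2 - 7))*(11*12) = -92 + (7*(-5))*132 = -92 - 35*132 = -92 - 4620 = -4712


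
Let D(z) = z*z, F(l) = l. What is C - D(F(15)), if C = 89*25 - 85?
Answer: 1915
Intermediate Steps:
D(z) = z**2
C = 2140 (C = 2225 - 85 = 2140)
C - D(F(15)) = 2140 - 1*15**2 = 2140 - 1*225 = 2140 - 225 = 1915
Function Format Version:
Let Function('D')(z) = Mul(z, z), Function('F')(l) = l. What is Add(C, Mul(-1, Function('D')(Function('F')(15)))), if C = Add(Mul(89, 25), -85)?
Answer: 1915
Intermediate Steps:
Function('D')(z) = Pow(z, 2)
C = 2140 (C = Add(2225, -85) = 2140)
Add(C, Mul(-1, Function('D')(Function('F')(15)))) = Add(2140, Mul(-1, Pow(15, 2))) = Add(2140, Mul(-1, 225)) = Add(2140, -225) = 1915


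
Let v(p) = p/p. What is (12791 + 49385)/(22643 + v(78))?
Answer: 15544/5661 ≈ 2.7458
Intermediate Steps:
v(p) = 1
(12791 + 49385)/(22643 + v(78)) = (12791 + 49385)/(22643 + 1) = 62176/22644 = 62176*(1/22644) = 15544/5661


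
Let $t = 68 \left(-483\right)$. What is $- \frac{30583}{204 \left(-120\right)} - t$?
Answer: $\frac{47297159}{1440} \approx 32845.0$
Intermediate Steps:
$t = -32844$
$- \frac{30583}{204 \left(-120\right)} - t = - \frac{30583}{204 \left(-120\right)} - -32844 = - \frac{30583}{-24480} + 32844 = \left(-30583\right) \left(- \frac{1}{24480}\right) + 32844 = \frac{1799}{1440} + 32844 = \frac{47297159}{1440}$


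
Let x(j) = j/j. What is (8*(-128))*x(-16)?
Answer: -1024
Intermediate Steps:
x(j) = 1
(8*(-128))*x(-16) = (8*(-128))*1 = -1024*1 = -1024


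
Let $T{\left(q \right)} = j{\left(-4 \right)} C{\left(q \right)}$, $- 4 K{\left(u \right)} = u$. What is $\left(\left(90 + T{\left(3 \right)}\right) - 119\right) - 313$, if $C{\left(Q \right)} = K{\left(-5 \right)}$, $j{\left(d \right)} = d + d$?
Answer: $-352$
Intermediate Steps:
$K{\left(u \right)} = - \frac{u}{4}$
$j{\left(d \right)} = 2 d$
$C{\left(Q \right)} = \frac{5}{4}$ ($C{\left(Q \right)} = \left(- \frac{1}{4}\right) \left(-5\right) = \frac{5}{4}$)
$T{\left(q \right)} = -10$ ($T{\left(q \right)} = 2 \left(-4\right) \frac{5}{4} = \left(-8\right) \frac{5}{4} = -10$)
$\left(\left(90 + T{\left(3 \right)}\right) - 119\right) - 313 = \left(\left(90 - 10\right) - 119\right) - 313 = \left(80 - 119\right) - 313 = -39 - 313 = -352$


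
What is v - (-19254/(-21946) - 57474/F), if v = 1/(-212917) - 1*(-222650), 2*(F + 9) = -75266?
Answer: 9790309517898976861/43972222033861 ≈ 2.2265e+5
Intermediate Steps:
F = -37642 (F = -9 + (½)*(-75266) = -9 - 37633 = -37642)
v = 47405970049/212917 (v = -1/212917 + 222650 = 47405970049/212917 ≈ 2.2265e+5)
v - (-19254/(-21946) - 57474/F) = 47405970049/212917 - (-19254/(-21946) - 57474/(-37642)) = 47405970049/212917 - (-19254*(-1/21946) - 57474*(-1/37642)) = 47405970049/212917 - (9627/10973 + 28737/18821) = 47405970049/212917 - 1*496520868/206522833 = 47405970049/212917 - 496520868/206522833 = 9790309517898976861/43972222033861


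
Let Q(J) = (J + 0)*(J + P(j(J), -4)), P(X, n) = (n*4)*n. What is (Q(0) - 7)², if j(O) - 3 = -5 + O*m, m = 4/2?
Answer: 49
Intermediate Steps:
m = 2 (m = 4*(½) = 2)
j(O) = -2 + 2*O (j(O) = 3 + (-5 + O*2) = 3 + (-5 + 2*O) = -2 + 2*O)
P(X, n) = 4*n² (P(X, n) = (4*n)*n = 4*n²)
Q(J) = J*(64 + J) (Q(J) = (J + 0)*(J + 4*(-4)²) = J*(J + 4*16) = J*(J + 64) = J*(64 + J))
(Q(0) - 7)² = (0*(64 + 0) - 7)² = (0*64 - 7)² = (0 - 7)² = (-7)² = 49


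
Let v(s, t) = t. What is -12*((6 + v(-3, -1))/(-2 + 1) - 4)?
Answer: 108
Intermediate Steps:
-12*((6 + v(-3, -1))/(-2 + 1) - 4) = -12*((6 - 1)/(-2 + 1) - 4) = -12*(5/(-1) - 4) = -12*(5*(-1) - 4) = -12*(-5 - 4) = -12*(-9) = 108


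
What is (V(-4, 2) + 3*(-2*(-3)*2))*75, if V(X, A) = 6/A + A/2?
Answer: 3000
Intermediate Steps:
V(X, A) = A/2 + 6/A (V(X, A) = 6/A + A*(½) = 6/A + A/2 = A/2 + 6/A)
(V(-4, 2) + 3*(-2*(-3)*2))*75 = (((½)*2 + 6/2) + 3*(-2*(-3)*2))*75 = ((1 + 6*(½)) + 3*(6*2))*75 = ((1 + 3) + 3*12)*75 = (4 + 36)*75 = 40*75 = 3000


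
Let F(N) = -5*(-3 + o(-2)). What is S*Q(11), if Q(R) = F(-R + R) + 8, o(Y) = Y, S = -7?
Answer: -231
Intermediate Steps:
F(N) = 25 (F(N) = -5*(-3 - 2) = -5*(-5) = 25)
Q(R) = 33 (Q(R) = 25 + 8 = 33)
S*Q(11) = -7*33 = -231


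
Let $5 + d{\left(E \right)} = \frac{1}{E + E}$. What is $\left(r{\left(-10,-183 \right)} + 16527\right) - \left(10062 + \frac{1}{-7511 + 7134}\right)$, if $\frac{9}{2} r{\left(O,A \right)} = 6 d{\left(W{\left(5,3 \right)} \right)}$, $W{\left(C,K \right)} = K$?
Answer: $\frac{21913888}{3393} \approx 6458.6$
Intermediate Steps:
$d{\left(E \right)} = -5 + \frac{1}{2 E}$ ($d{\left(E \right)} = -5 + \frac{1}{E + E} = -5 + \frac{1}{2 E}$)
$r{\left(O,A \right)} = - \frac{58}{9}$ ($r{\left(O,A \right)} = \frac{2 \cdot 6 \left(-5 + \frac{1}{2 \cdot 3}\right)}{9} = \frac{2 \cdot 6 \left(-5 + \frac{1}{2} \cdot \frac{1}{3}\right)}{9} = \frac{2 \cdot 6 \left(-5 + \frac{1}{6}\right)}{9} = \frac{2 \cdot 6 \left(- \frac{29}{6}\right)}{9} = \frac{2}{9} \left(-29\right) = - \frac{58}{9}$)
$\left(r{\left(-10,-183 \right)} + 16527\right) - \left(10062 + \frac{1}{-7511 + 7134}\right) = \left(- \frac{58}{9} + 16527\right) - \left(10062 + \frac{1}{-7511 + 7134}\right) = \frac{148685}{9} - \frac{3793373}{377} = \frac{21913888}{3393}$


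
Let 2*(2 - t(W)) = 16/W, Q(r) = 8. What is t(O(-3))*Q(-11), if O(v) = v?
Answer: 112/3 ≈ 37.333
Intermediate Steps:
t(W) = 2 - 8/W
t(O(-3))*Q(-11) = (2 - 8/(-3))*8 = (2 - 8*(-1/3))*8 = (2 + 8/3)*8 = (14/3)*8 = 112/3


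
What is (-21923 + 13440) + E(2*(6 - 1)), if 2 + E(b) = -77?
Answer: -8562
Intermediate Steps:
E(b) = -79 (E(b) = -2 - 77 = -79)
(-21923 + 13440) + E(2*(6 - 1)) = (-21923 + 13440) - 79 = -8483 - 79 = -8562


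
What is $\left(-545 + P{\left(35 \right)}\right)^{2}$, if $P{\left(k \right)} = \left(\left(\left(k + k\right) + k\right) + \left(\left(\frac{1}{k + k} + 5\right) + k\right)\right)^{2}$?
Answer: $\frac{10074598808034601}{24010000} \approx 4.196 \cdot 10^{8}$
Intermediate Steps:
$P{\left(k \right)} = \left(5 + \frac{1}{2 k} + 4 k\right)^{2}$ ($P{\left(k \right)} = \left(\left(2 k + k\right) + \left(\left(\frac{1}{2 k} + 5\right) + k\right)\right)^{2} = \left(3 k + \left(\left(\frac{1}{2 k} + 5\right) + k\right)\right)^{2} = \left(3 k + \left(\left(5 + \frac{1}{2 k}\right) + k\right)\right)^{2} = \left(3 k + \left(5 + k + \frac{1}{2 k}\right)\right)^{2} = \left(5 + \frac{1}{2 k} + 4 k\right)^{2}$)
$\left(-545 + P{\left(35 \right)}\right)^{2} = \left(-545 + \frac{\left(1 + 8 \cdot 35^{2} + 10 \cdot 35\right)^{2}}{4 \cdot 1225}\right)^{2} = \left(-545 + \frac{1}{4} \cdot \frac{1}{1225} \left(1 + 8 \cdot 1225 + 350\right)^{2}\right)^{2} = \left(-545 + \frac{1}{4} \cdot \frac{1}{1225} \left(1 + 9800 + 350\right)^{2}\right)^{2} = \left(-545 + \frac{1}{4} \cdot \frac{1}{1225} \cdot 10151^{2}\right)^{2} = \left(-545 + \frac{1}{4} \cdot \frac{1}{1225} \cdot 103042801\right)^{2} = \left(-545 + \frac{103042801}{4900}\right)^{2} = \left(\frac{100372301}{4900}\right)^{2} = \frac{10074598808034601}{24010000}$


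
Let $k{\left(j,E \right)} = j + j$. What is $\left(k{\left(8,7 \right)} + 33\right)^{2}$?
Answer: $2401$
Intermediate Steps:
$k{\left(j,E \right)} = 2 j$
$\left(k{\left(8,7 \right)} + 33\right)^{2} = \left(2 \cdot 8 + 33\right)^{2} = \left(16 + 33\right)^{2} = 49^{2} = 2401$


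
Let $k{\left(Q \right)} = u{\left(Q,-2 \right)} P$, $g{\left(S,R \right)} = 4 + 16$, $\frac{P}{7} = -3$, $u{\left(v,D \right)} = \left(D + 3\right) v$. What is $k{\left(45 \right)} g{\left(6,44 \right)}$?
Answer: $-18900$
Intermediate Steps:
$u{\left(v,D \right)} = v \left(3 + D\right)$ ($u{\left(v,D \right)} = \left(3 + D\right) v = v \left(3 + D\right)$)
$P = -21$ ($P = 7 \left(-3\right) = -21$)
$g{\left(S,R \right)} = 20$
$k{\left(Q \right)} = - 21 Q$ ($k{\left(Q \right)} = Q \left(3 - 2\right) \left(-21\right) = Q 1 \left(-21\right) = Q \left(-21\right) = - 21 Q$)
$k{\left(45 \right)} g{\left(6,44 \right)} = \left(-21\right) 45 \cdot 20 = \left(-945\right) 20 = -18900$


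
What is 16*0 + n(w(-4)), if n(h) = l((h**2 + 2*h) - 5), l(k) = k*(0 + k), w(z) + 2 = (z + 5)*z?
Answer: 361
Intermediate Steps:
w(z) = -2 + z*(5 + z) (w(z) = -2 + (z + 5)*z = -2 + (5 + z)*z = -2 + z*(5 + z))
l(k) = k**2 (l(k) = k*k = k**2)
n(h) = (-5 + h**2 + 2*h)**2 (n(h) = ((h**2 + 2*h) - 5)**2 = (-5 + h**2 + 2*h)**2)
16*0 + n(w(-4)) = 16*0 + (-5 + (-2 + (-4)**2 + 5*(-4))**2 + 2*(-2 + (-4)**2 + 5*(-4)))**2 = 0 + (-5 + (-2 + 16 - 20)**2 + 2*(-2 + 16 - 20))**2 = 0 + (-5 + (-6)**2 + 2*(-6))**2 = 0 + (-5 + 36 - 12)**2 = 0 + 19**2 = 0 + 361 = 361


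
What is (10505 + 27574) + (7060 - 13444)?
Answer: 31695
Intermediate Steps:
(10505 + 27574) + (7060 - 13444) = 38079 - 6384 = 31695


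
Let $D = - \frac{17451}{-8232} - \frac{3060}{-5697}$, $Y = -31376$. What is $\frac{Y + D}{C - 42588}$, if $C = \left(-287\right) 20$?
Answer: $\frac{7784855833}{11991916608} \approx 0.64918$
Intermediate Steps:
$C = -5740$
$D = \frac{659303}{248136}$ ($D = \left(-17451\right) \left(- \frac{1}{8232}\right) - - \frac{340}{633} = \frac{831}{392} + \frac{340}{633} = \frac{659303}{248136} \approx 2.657$)
$\frac{Y + D}{C - 42588} = \frac{-31376 + \frac{659303}{248136}}{-5740 - 42588} = - \frac{7784855833}{248136 \left(-48328\right)} = \left(- \frac{7784855833}{248136}\right) \left(- \frac{1}{48328}\right) = \frac{7784855833}{11991916608}$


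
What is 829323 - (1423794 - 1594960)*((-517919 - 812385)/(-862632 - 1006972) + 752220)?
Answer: 60180421240839659/467401 ≈ 1.2876e+11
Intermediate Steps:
829323 - (1423794 - 1594960)*((-517919 - 812385)/(-862632 - 1006972) + 752220) = 829323 - (-171166)*(-1330304/(-1869604) + 752220) = 829323 - (-171166)*(-1330304*(-1/1869604) + 752220) = 829323 - (-171166)*(332576/467401 + 752220) = 829323 - (-171166)*351588712796/467401 = 829323 - 1*(-60180033614440136/467401) = 829323 + 60180033614440136/467401 = 60180421240839659/467401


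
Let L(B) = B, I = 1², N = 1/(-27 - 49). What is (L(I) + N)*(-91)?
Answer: -6825/76 ≈ -89.803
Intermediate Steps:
N = -1/76 (N = 1/(-76) = -1/76 ≈ -0.013158)
I = 1
(L(I) + N)*(-91) = (1 - 1/76)*(-91) = (75/76)*(-91) = -6825/76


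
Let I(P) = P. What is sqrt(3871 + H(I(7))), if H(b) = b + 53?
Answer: sqrt(3931) ≈ 62.698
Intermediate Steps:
H(b) = 53 + b
sqrt(3871 + H(I(7))) = sqrt(3871 + (53 + 7)) = sqrt(3871 + 60) = sqrt(3931)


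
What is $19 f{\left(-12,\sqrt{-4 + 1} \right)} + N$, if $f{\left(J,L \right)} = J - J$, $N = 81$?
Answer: $81$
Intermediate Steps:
$f{\left(J,L \right)} = 0$
$19 f{\left(-12,\sqrt{-4 + 1} \right)} + N = 19 \cdot 0 + 81 = 0 + 81 = 81$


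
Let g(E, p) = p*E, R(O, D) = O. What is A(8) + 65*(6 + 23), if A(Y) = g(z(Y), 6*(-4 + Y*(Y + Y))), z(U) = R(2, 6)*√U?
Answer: 1885 + 2976*√2 ≈ 6093.7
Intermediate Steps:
z(U) = 2*√U
g(E, p) = E*p
A(Y) = 2*√Y*(-24 + 12*Y²) (A(Y) = (2*√Y)*(6*(-4 + Y*(Y + Y))) = (2*√Y)*(6*(-4 + Y*(2*Y))) = (2*√Y)*(6*(-4 + 2*Y²)) = (2*√Y)*(-24 + 12*Y²) = 2*√Y*(-24 + 12*Y²))
A(8) + 65*(6 + 23) = 24*√8*(-2 + 8²) + 65*(6 + 23) = 24*(2*√2)*(-2 + 64) + 65*29 = 24*(2*√2)*62 + 1885 = 2976*√2 + 1885 = 1885 + 2976*√2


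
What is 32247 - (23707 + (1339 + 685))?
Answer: 6516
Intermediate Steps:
32247 - (23707 + (1339 + 685)) = 32247 - (23707 + 2024) = 32247 - 1*25731 = 32247 - 25731 = 6516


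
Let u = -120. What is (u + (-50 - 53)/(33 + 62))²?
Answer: 132319009/9025 ≈ 14661.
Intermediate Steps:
(u + (-50 - 53)/(33 + 62))² = (-120 + (-50 - 53)/(33 + 62))² = (-120 - 103/95)² = (-11503/95)² = 132319009/9025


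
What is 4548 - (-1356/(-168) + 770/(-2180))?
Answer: 3464235/763 ≈ 4540.3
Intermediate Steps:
4548 - (-1356/(-168) + 770/(-2180)) = 4548 - (-1356*(-1/168) + 770*(-1/2180)) = 4548 - (113/14 - 77/218) = 4548 - 1*5889/763 = 4548 - 5889/763 = 3464235/763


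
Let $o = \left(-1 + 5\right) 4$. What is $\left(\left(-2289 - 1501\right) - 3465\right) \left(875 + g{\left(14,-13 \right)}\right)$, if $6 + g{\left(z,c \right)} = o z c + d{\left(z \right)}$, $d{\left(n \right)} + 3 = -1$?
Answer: $14850985$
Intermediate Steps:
$d{\left(n \right)} = -4$ ($d{\left(n \right)} = -3 - 1 = -4$)
$o = 16$ ($o = 4 \cdot 4 = 16$)
$g{\left(z,c \right)} = -10 + 16 c z$ ($g{\left(z,c \right)} = -6 + \left(16 z c - 4\right) = -6 + \left(16 c z - 4\right) = -6 + \left(-4 + 16 c z\right) = -10 + 16 c z$)
$\left(\left(-2289 - 1501\right) - 3465\right) \left(875 + g{\left(14,-13 \right)}\right) = \left(\left(-2289 - 1501\right) - 3465\right) \left(875 + \left(-10 + 16 \left(-13\right) 14\right)\right) = \left(\left(-2289 - 1501\right) - 3465\right) \left(875 - 2922\right) = \left(-3790 - 3465\right) \left(875 - 2922\right) = \left(-7255\right) \left(-2047\right) = 14850985$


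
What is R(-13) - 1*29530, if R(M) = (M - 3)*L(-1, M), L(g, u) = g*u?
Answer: -29738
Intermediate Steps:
R(M) = -M*(-3 + M) (R(M) = (M - 3)*(-M) = (-3 + M)*(-M) = -M*(-3 + M))
R(-13) - 1*29530 = -13*(3 - 1*(-13)) - 1*29530 = -13*(3 + 13) - 29530 = -13*16 - 29530 = -208 - 29530 = -29738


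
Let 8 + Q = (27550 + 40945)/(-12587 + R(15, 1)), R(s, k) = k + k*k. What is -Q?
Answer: 33835/2517 ≈ 13.443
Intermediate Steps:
R(s, k) = k + k²
Q = -33835/2517 (Q = -8 + (27550 + 40945)/(-12587 + 1*(1 + 1)) = -8 + 68495/(-12587 + 1*2) = -8 + 68495/(-12587 + 2) = -8 + 68495/(-12585) = -8 + 68495*(-1/12585) = -8 - 13699/2517 = -33835/2517 ≈ -13.443)
-Q = -1*(-33835/2517) = 33835/2517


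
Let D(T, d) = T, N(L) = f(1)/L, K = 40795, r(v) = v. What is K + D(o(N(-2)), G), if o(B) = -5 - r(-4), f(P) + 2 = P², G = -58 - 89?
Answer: 40794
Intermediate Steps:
G = -147
f(P) = -2 + P²
N(L) = -1/L (N(L) = (-2 + 1²)/L = (-2 + 1)/L = -1/L)
o(B) = -1 (o(B) = -5 - 1*(-4) = -5 + 4 = -1)
K + D(o(N(-2)), G) = 40795 - 1 = 40794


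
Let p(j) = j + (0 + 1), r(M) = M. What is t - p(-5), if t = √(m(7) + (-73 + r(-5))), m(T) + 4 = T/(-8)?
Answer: 4 + I*√1326/4 ≈ 4.0 + 9.1036*I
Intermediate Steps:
p(j) = 1 + j (p(j) = j + 1 = 1 + j)
m(T) = -4 - T/8 (m(T) = -4 + T/(-8) = -4 + T*(-⅛) = -4 - T/8)
t = I*√1326/4 (t = √((-4 - ⅛*7) + (-73 - 5)) = √((-4 - 7/8) - 78) = √(-39/8 - 78) = √(-663/8) = I*√1326/4 ≈ 9.1036*I)
t - p(-5) = I*√1326/4 - (1 - 5) = I*√1326/4 - 1*(-4) = I*√1326/4 + 4 = 4 + I*√1326/4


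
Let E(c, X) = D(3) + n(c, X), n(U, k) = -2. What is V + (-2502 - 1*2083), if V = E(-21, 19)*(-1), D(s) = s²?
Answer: -4592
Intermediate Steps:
E(c, X) = 7 (E(c, X) = 3² - 2 = 9 - 2 = 7)
V = -7 (V = 7*(-1) = -7)
V + (-2502 - 1*2083) = -7 + (-2502 - 1*2083) = -7 + (-2502 - 2083) = -7 - 4585 = -4592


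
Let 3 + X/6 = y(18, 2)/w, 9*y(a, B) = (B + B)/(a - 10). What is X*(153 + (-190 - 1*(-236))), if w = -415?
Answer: -4459789/1245 ≈ -3582.2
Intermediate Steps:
y(a, B) = 2*B/(9*(-10 + a)) (y(a, B) = ((B + B)/(a - 10))/9 = ((2*B)/(-10 + a))/9 = (2*B/(-10 + a))/9 = 2*B/(9*(-10 + a)))
X = -22411/1245 (X = -18 + 6*(((2/9)*2/(-10 + 18))/(-415)) = -18 + 6*(((2/9)*2/8)*(-1/415)) = -18 + 6*(((2/9)*2*(⅛))*(-1/415)) = -18 + 6*((1/18)*(-1/415)) = -18 + 6*(-1/7470) = -18 - 1/1245 = -22411/1245 ≈ -18.001)
X*(153 + (-190 - 1*(-236))) = -22411*(153 + (-190 - 1*(-236)))/1245 = -22411*(153 + (-190 + 236))/1245 = -22411*(153 + 46)/1245 = -22411/1245*199 = -4459789/1245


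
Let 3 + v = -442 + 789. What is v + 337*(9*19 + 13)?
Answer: 62352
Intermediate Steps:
v = 344 (v = -3 + (-442 + 789) = -3 + 347 = 344)
v + 337*(9*19 + 13) = 344 + 337*(9*19 + 13) = 344 + 337*(171 + 13) = 344 + 337*184 = 344 + 62008 = 62352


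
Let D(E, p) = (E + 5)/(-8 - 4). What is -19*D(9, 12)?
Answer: 133/6 ≈ 22.167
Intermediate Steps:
D(E, p) = -5/12 - E/12 (D(E, p) = (5 + E)/(-12) = (5 + E)*(-1/12) = -5/12 - E/12)
-19*D(9, 12) = -19*(-5/12 - 1/12*9) = -19*(-5/12 - ¾) = -19*(-7/6) = 133/6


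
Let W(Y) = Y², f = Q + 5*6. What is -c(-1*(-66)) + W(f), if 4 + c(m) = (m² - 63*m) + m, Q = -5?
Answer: 365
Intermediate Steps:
f = 25 (f = -5 + 5*6 = -5 + 30 = 25)
c(m) = -4 + m² - 62*m (c(m) = -4 + ((m² - 63*m) + m) = -4 + (m² - 62*m) = -4 + m² - 62*m)
-c(-1*(-66)) + W(f) = -(-4 + (-1*(-66))² - (-62)*(-66)) + 25² = -(-4 + 66² - 62*66) + 625 = -(-4 + 4356 - 4092) + 625 = -1*260 + 625 = -260 + 625 = 365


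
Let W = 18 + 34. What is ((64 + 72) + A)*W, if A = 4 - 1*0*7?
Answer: 7280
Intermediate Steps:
A = 4 (A = 4 + 0*7 = 4 + 0 = 4)
W = 52
((64 + 72) + A)*W = ((64 + 72) + 4)*52 = (136 + 4)*52 = 140*52 = 7280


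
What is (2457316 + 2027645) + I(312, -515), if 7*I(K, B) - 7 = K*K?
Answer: 31492078/7 ≈ 4.4989e+6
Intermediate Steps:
I(K, B) = 1 + K²/7 (I(K, B) = 1 + (K*K)/7 = 1 + K²/7)
(2457316 + 2027645) + I(312, -515) = (2457316 + 2027645) + (1 + (⅐)*312²) = 4484961 + (1 + (⅐)*97344) = 4484961 + (1 + 97344/7) = 4484961 + 97351/7 = 31492078/7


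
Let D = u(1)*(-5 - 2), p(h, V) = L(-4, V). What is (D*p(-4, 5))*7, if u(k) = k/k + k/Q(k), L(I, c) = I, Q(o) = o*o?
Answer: 392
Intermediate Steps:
Q(o) = o²
u(k) = 1 + 1/k (u(k) = k/k + k/(k²) = 1 + k/k² = 1 + 1/k)
p(h, V) = -4
D = -14 (D = ((1 + 1)/1)*(-5 - 2) = (1*2)*(-7) = 2*(-7) = -14)
(D*p(-4, 5))*7 = -14*(-4)*7 = 56*7 = 392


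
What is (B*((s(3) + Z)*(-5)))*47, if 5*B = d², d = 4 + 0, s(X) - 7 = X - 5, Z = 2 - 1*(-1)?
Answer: -6016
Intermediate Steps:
Z = 3 (Z = 2 + 1 = 3)
s(X) = 2 + X (s(X) = 7 + (X - 5) = 7 + (-5 + X) = 2 + X)
d = 4
B = 16/5 (B = (⅕)*4² = (⅕)*16 = 16/5 ≈ 3.2000)
(B*((s(3) + Z)*(-5)))*47 = (16*(((2 + 3) + 3)*(-5))/5)*47 = (16*((5 + 3)*(-5))/5)*47 = (16*(8*(-5))/5)*47 = ((16/5)*(-40))*47 = -128*47 = -6016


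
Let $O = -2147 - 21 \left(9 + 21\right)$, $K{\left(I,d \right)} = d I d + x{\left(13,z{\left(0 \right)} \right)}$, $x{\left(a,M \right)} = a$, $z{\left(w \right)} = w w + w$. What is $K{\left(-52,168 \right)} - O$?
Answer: $-1464858$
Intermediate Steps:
$z{\left(w \right)} = w + w^{2}$ ($z{\left(w \right)} = w^{2} + w = w + w^{2}$)
$K{\left(I,d \right)} = 13 + I d^{2}$ ($K{\left(I,d \right)} = d I d + 13 = I d d + 13 = I d^{2} + 13 = 13 + I d^{2}$)
$O = -2777$ ($O = -2147 - 21 \cdot 30 = -2147 - 630 = -2777$)
$K{\left(-52,168 \right)} - O = \left(13 - 52 \cdot 168^{2}\right) - -2777 = \left(13 - 1467648\right) + 2777 = -1467635 + 2777 = -1464858$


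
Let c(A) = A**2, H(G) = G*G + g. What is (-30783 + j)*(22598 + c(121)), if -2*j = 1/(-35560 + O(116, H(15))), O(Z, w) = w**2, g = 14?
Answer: -16477320653651/14374 ≈ -1.1463e+9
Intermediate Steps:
H(G) = 14 + G**2 (H(G) = G*G + 14 = G**2 + 14 = 14 + G**2)
j = -1/43122 (j = -1/(2*(-35560 + (14 + 15**2)**2)) = -1/(2*(-35560 + (14 + 225)**2)) = -1/(2*(-35560 + 239**2)) = -1/(2*(-35560 + 57121)) = -1/2/21561 = -1/2*1/21561 = -1/43122 ≈ -2.3190e-5)
(-30783 + j)*(22598 + c(121)) = (-30783 - 1/43122)*(22598 + 121**2) = -1327424527*(22598 + 14641)/43122 = -1327424527/43122*37239 = -16477320653651/14374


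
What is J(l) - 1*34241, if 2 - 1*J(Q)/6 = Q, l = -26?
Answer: -34073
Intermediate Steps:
J(Q) = 12 - 6*Q
J(l) - 1*34241 = (12 - 6*(-26)) - 1*34241 = (12 + 156) - 34241 = 168 - 34241 = -34073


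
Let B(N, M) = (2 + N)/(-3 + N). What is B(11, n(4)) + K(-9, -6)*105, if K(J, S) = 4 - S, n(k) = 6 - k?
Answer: 8413/8 ≈ 1051.6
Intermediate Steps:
B(N, M) = (2 + N)/(-3 + N)
B(11, n(4)) + K(-9, -6)*105 = (2 + 11)/(-3 + 11) + (4 - 1*(-6))*105 = 13/8 + (4 + 6)*105 = (⅛)*13 + 10*105 = 13/8 + 1050 = 8413/8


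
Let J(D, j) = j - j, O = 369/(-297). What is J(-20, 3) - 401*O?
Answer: 16441/33 ≈ 498.21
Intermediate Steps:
O = -41/33 (O = 369*(-1/297) = -41/33 ≈ -1.2424)
J(D, j) = 0
J(-20, 3) - 401*O = 0 - 401*(-41/33) = 0 + 16441/33 = 16441/33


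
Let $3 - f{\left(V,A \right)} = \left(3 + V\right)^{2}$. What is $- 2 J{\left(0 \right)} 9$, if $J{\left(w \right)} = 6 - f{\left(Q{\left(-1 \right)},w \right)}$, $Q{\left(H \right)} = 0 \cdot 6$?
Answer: $-216$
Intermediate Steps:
$Q{\left(H \right)} = 0$
$f{\left(V,A \right)} = 3 - \left(3 + V\right)^{2}$
$J{\left(w \right)} = 12$ ($J{\left(w \right)} = 6 - \left(3 - \left(3 + 0\right)^{2}\right) = 6 - \left(3 - 3^{2}\right) = 6 - \left(3 - 9\right) = 6 - -6 = 6 + 6 = 12$)
$- 2 J{\left(0 \right)} 9 = \left(-2\right) 12 \cdot 9 = \left(-24\right) 9 = -216$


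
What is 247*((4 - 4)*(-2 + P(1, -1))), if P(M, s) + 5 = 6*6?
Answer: 0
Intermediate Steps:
P(M, s) = 31 (P(M, s) = -5 + 6*6 = -5 + 36 = 31)
247*((4 - 4)*(-2 + P(1, -1))) = 247*((4 - 4)*(-2 + 31)) = 247*(0*29) = 247*0 = 0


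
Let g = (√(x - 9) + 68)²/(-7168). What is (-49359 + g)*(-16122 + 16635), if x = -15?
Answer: -22688060607/896 - 8721*I*√6/448 ≈ -2.5322e+7 - 47.683*I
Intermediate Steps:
g = -(68 + 2*I*√6)²/7168 (g = (√(-15 - 9) + 68)²/(-7168) = (√(-24) + 68)²*(-1/7168) = (2*I*√6 + 68)²*(-1/7168) = (68 + 2*I*√6)²*(-1/7168) = -(68 + 2*I*√6)²/7168 ≈ -0.64174 - 0.092949*I)
(-49359 + g)*(-16122 + 16635) = (-49359 - (34 + I*√6)²/1792)*(-16122 + 16635) = (-49359 - (34 + I*√6)²/1792)*513 = -25321167 - 513*(34 + I*√6)²/1792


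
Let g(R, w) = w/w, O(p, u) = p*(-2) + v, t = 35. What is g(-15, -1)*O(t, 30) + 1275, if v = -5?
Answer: 1200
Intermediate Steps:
O(p, u) = -5 - 2*p (O(p, u) = p*(-2) - 5 = -2*p - 5 = -5 - 2*p)
g(R, w) = 1
g(-15, -1)*O(t, 30) + 1275 = 1*(-5 - 2*35) + 1275 = 1*(-5 - 70) + 1275 = 1*(-75) + 1275 = -75 + 1275 = 1200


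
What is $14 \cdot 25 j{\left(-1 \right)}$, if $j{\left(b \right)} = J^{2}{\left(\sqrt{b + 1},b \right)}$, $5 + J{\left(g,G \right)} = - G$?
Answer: $5600$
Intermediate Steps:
$J{\left(g,G \right)} = -5 - G$
$j{\left(b \right)} = \left(-5 - b\right)^{2}$
$14 \cdot 25 j{\left(-1 \right)} = 14 \cdot 25 \left(5 - 1\right)^{2} = 350 \cdot 4^{2} = 350 \cdot 16 = 5600$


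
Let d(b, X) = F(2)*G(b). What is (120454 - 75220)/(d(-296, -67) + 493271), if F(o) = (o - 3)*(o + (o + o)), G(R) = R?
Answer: 6462/70721 ≈ 0.091373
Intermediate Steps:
F(o) = 3*o*(-3 + o) (F(o) = (-3 + o)*(o + 2*o) = (-3 + o)*(3*o) = 3*o*(-3 + o))
d(b, X) = -6*b (d(b, X) = (3*2*(-3 + 2))*b = (3*2*(-1))*b = -6*b)
(120454 - 75220)/(d(-296, -67) + 493271) = (120454 - 75220)/(-6*(-296) + 493271) = 45234/(1776 + 493271) = 45234/495047 = 45234*(1/495047) = 6462/70721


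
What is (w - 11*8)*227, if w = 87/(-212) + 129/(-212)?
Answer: -1070986/53 ≈ -20207.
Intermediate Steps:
w = -54/53 (w = 87*(-1/212) + 129*(-1/212) = -87/212 - 129/212 = -54/53 ≈ -1.0189)
(w - 11*8)*227 = (-54/53 - 11*8)*227 = (-54/53 - 88)*227 = -4718/53*227 = -1070986/53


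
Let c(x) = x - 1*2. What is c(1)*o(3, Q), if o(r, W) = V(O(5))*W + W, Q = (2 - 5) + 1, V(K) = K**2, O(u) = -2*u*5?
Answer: 5002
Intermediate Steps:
O(u) = -10*u
c(x) = -2 + x (c(x) = x - 2 = -2 + x)
Q = -2 (Q = -3 + 1 = -2)
o(r, W) = 2501*W (o(r, W) = (-10*5)**2*W + W = (-50)**2*W + W = 2500*W + W = 2501*W)
c(1)*o(3, Q) = (-2 + 1)*(2501*(-2)) = -1*(-5002) = 5002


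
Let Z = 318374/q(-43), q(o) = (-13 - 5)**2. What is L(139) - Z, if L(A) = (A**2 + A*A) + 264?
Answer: 6143585/162 ≈ 37923.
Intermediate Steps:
L(A) = 264 + 2*A**2 (L(A) = (A**2 + A**2) + 264 = 2*A**2 + 264 = 264 + 2*A**2)
q(o) = 324 (q(o) = (-18)**2 = 324)
Z = 159187/162 (Z = 318374/324 = 318374*(1/324) = 159187/162 ≈ 982.64)
L(139) - Z = (264 + 2*139**2) - 1*159187/162 = (264 + 2*19321) - 159187/162 = (264 + 38642) - 159187/162 = 38906 - 159187/162 = 6143585/162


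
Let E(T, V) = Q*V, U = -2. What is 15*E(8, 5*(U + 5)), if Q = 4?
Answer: 900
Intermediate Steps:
E(T, V) = 4*V
15*E(8, 5*(U + 5)) = 15*(4*(5*(-2 + 5))) = 15*(4*(5*3)) = 15*(4*15) = 15*60 = 900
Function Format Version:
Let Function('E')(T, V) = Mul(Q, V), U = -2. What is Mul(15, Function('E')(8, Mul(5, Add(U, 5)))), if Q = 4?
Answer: 900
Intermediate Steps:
Function('E')(T, V) = Mul(4, V)
Mul(15, Function('E')(8, Mul(5, Add(U, 5)))) = Mul(15, Mul(4, Mul(5, Add(-2, 5)))) = Mul(15, Mul(4, Mul(5, 3))) = Mul(15, Mul(4, 15)) = Mul(15, 60) = 900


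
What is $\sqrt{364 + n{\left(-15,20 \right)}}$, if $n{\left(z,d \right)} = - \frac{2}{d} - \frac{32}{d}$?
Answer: $\frac{\sqrt{36230}}{10} \approx 19.034$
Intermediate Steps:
$n{\left(z,d \right)} = - \frac{34}{d}$
$\sqrt{364 + n{\left(-15,20 \right)}} = \sqrt{364 - \frac{34}{20}} = \sqrt{364 - \frac{17}{10}} = \sqrt{\frac{3623}{10}} = \frac{\sqrt{36230}}{10}$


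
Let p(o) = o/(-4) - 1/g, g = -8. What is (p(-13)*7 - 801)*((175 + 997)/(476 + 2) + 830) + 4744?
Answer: -307059209/478 ≈ -6.4238e+5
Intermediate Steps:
p(o) = ⅛ - o/4 (p(o) = o/(-4) - 1/(-8) = o*(-¼) - 1*(-⅛) = -o/4 + ⅛ = ⅛ - o/4)
(p(-13)*7 - 801)*((175 + 997)/(476 + 2) + 830) + 4744 = ((⅛ - ¼*(-13))*7 - 801)*((175 + 997)/(476 + 2) + 830) + 4744 = ((⅛ + 13/4)*7 - 801)*(1172/478 + 830) + 4744 = ((27/8)*7 - 801)*(1172*(1/478) + 830) + 4744 = (189/8 - 801)*(586/239 + 830) + 4744 = -6219/8*198956/239 + 4744 = -309326841/478 + 4744 = -307059209/478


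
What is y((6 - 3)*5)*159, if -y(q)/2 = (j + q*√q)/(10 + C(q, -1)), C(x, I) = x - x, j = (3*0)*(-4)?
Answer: -477*√15 ≈ -1847.4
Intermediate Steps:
j = 0 (j = 0*(-4) = 0)
C(x, I) = 0
y(q) = -q^(3/2)/5 (y(q) = -2*(0 + q*√q)/(10 + 0) = -2*(0 + q^(3/2))/10 = -2*q^(3/2)/10 = -q^(3/2)/5)
y((6 - 3)*5)*159 = -5*√5*(6 - 3)^(3/2)/5*159 = -15*√15/5*159 = -3*√15*159 = -477*√15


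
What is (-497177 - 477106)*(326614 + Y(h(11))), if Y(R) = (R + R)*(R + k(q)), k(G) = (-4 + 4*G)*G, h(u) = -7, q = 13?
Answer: -309798611208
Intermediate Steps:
k(G) = G*(-4 + 4*G)
Y(R) = 2*R*(624 + R) (Y(R) = (R + R)*(R + 4*13*(-1 + 13)) = (2*R)*(R + 4*13*12) = (2*R)*(R + 624) = (2*R)*(624 + R) = 2*R*(624 + R))
(-497177 - 477106)*(326614 + Y(h(11))) = (-497177 - 477106)*(326614 + 2*(-7)*(624 - 7)) = -974283*(326614 + 2*(-7)*617) = -974283*(326614 - 8638) = -974283*317976 = -309798611208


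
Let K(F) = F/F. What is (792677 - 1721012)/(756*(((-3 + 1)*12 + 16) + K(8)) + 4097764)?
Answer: -928335/4092472 ≈ -0.22684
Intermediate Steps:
K(F) = 1
(792677 - 1721012)/(756*(((-3 + 1)*12 + 16) + K(8)) + 4097764) = (792677 - 1721012)/(756*(((-3 + 1)*12 + 16) + 1) + 4097764) = -928335/(756*((-2*12 + 16) + 1) + 4097764) = -928335/(756*((-24 + 16) + 1) + 4097764) = -928335/(756*(-8 + 1) + 4097764) = -928335/(756*(-7) + 4097764) = -928335/(-5292 + 4097764) = -928335/4092472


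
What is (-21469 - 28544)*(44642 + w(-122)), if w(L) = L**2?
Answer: -2977073838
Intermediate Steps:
(-21469 - 28544)*(44642 + w(-122)) = (-21469 - 28544)*(44642 + (-122)**2) = -50013*(44642 + 14884) = -50013*59526 = -2977073838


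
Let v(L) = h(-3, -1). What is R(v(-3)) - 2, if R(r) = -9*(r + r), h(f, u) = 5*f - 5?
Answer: 358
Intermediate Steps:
h(f, u) = -5 + 5*f
v(L) = -20 (v(L) = -5 + 5*(-3) = -5 - 15 = -20)
R(r) = -18*r
R(v(-3)) - 2 = -18*(-20) - 2 = 360 - 2 = 358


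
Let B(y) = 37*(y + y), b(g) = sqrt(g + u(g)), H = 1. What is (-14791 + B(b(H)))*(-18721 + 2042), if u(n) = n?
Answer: 246699089 - 1234246*sqrt(2) ≈ 2.4495e+8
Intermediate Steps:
b(g) = sqrt(2)*sqrt(g) (b(g) = sqrt(g + g) = sqrt(2*g) = sqrt(2)*sqrt(g))
B(y) = 74*y (B(y) = 37*(2*y) = 74*y)
(-14791 + B(b(H)))*(-18721 + 2042) = (-14791 + 74*(sqrt(2)*sqrt(1)))*(-18721 + 2042) = (-14791 + 74*(sqrt(2)*1))*(-16679) = (-14791 + 74*sqrt(2))*(-16679) = 246699089 - 1234246*sqrt(2)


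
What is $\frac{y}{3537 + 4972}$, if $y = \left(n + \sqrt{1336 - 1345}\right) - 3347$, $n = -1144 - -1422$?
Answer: $- \frac{3069}{8509} + \frac{3 i}{8509} \approx -0.36068 + 0.00035257 i$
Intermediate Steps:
$n = 278$ ($n = -1144 + 1422 = 278$)
$y = -3069 + 3 i$ ($y = \left(278 + \sqrt{1336 - 1345}\right) - 3347 = \left(278 + \sqrt{-9}\right) - 3347 = \left(278 + 3 i\right) - 3347 = -3069 + 3 i \approx -3069.0 + 3.0 i$)
$\frac{y}{3537 + 4972} = \frac{-3069 + 3 i}{3537 + 4972} = \frac{-3069 + 3 i}{8509} = \left(-3069 + 3 i\right) \frac{1}{8509} = - \frac{3069}{8509} + \frac{3 i}{8509}$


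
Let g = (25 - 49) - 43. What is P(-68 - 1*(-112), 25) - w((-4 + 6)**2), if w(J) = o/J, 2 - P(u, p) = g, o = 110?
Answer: 83/2 ≈ 41.500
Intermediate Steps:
g = -67 (g = -24 - 43 = -67)
P(u, p) = 69 (P(u, p) = 2 - 1*(-67) = 2 + 67 = 69)
w(J) = 110/J
P(-68 - 1*(-112), 25) - w((-4 + 6)**2) = 69 - 110/((-4 + 6)**2) = 69 - 110/(2**2) = 69 - 110/4 = 69 - 1*55/2 = 69 - 55/2 = 83/2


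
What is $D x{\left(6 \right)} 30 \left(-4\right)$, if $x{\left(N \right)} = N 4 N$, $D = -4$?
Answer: $69120$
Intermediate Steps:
$x{\left(N \right)} = 4 N^{2}$ ($x{\left(N \right)} = 4 N N = 4 N^{2}$)
$D x{\left(6 \right)} 30 \left(-4\right) = - 4 \cdot 4 \cdot 6^{2} \cdot 30 \left(-4\right) = - 4 \cdot 4 \cdot 36 \cdot 30 \left(-4\right) = \left(-4\right) 144 \cdot 30 \left(-4\right) = \left(-576\right) 30 \left(-4\right) = \left(-17280\right) \left(-4\right) = 69120$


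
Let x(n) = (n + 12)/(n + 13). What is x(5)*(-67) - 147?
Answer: -3785/18 ≈ -210.28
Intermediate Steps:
x(n) = (12 + n)/(13 + n)
x(5)*(-67) - 147 = ((12 + 5)/(13 + 5))*(-67) - 147 = (17/18)*(-67) - 147 = -1139/18 - 147 = -3785/18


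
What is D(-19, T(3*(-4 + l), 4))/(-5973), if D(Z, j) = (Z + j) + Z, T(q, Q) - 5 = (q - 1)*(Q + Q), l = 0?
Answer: 137/5973 ≈ 0.022937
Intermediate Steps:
T(q, Q) = 5 + 2*Q*(-1 + q) (T(q, Q) = 5 + (q - 1)*(Q + Q) = 5 + (-1 + q)*(2*Q) = 5 + 2*Q*(-1 + q))
D(Z, j) = j + 2*Z
D(-19, T(3*(-4 + l), 4))/(-5973) = ((5 - 2*4 + 2*4*(3*(-4 + 0))) + 2*(-19))/(-5973) = ((5 - 8 + 2*4*(3*(-4))) - 38)*(-1/5973) = ((5 - 8 + 2*4*(-12)) - 38)*(-1/5973) = ((5 - 8 - 96) - 38)*(-1/5973) = (-99 - 38)*(-1/5973) = -137*(-1/5973) = 137/5973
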